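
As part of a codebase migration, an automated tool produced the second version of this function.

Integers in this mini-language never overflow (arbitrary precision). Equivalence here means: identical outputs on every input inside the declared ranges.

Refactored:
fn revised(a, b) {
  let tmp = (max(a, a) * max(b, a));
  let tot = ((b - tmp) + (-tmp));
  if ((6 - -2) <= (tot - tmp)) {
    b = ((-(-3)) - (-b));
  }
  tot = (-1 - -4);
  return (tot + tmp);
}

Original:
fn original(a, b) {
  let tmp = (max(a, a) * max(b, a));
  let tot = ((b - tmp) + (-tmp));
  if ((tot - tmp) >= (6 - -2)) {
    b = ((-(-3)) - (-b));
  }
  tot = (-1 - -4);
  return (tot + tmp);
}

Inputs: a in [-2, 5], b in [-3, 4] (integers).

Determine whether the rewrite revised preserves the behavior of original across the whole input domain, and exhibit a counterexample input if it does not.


Reading the diff, among the changes: comparison usage differs.
One worked example (a=1, b=-1) — original: tmp = 1; tot = -3; ((tot - tmp) >= (6 - -2)) -> false; tot = 3; return 4; revised: tmp = 1; tot = -3; ((6 - -2) <= (tot - tmp)) -> false; tot = 3; return 4; agreement on 4.
Sweeping the whole domain (64 inputs) finds no disagreement.
verdict: equivalent


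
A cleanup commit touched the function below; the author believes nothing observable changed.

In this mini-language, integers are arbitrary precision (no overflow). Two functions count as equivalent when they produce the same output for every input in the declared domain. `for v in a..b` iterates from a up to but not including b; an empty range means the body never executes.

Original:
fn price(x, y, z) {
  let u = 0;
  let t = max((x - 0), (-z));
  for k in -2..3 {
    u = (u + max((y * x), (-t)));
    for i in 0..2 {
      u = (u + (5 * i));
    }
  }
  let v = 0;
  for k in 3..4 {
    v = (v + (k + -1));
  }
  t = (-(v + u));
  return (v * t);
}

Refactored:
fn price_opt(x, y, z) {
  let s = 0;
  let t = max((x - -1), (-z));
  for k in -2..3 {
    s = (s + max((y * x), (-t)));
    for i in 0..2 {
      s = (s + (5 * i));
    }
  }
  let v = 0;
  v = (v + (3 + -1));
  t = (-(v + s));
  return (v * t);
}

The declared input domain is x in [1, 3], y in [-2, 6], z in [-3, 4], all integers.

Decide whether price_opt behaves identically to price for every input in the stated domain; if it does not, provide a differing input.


x=1, y=-2, z=-1 yields -44 from price but -34 from price_opt.
verdict: not equivalent; witness: x=1, y=-2, z=-1


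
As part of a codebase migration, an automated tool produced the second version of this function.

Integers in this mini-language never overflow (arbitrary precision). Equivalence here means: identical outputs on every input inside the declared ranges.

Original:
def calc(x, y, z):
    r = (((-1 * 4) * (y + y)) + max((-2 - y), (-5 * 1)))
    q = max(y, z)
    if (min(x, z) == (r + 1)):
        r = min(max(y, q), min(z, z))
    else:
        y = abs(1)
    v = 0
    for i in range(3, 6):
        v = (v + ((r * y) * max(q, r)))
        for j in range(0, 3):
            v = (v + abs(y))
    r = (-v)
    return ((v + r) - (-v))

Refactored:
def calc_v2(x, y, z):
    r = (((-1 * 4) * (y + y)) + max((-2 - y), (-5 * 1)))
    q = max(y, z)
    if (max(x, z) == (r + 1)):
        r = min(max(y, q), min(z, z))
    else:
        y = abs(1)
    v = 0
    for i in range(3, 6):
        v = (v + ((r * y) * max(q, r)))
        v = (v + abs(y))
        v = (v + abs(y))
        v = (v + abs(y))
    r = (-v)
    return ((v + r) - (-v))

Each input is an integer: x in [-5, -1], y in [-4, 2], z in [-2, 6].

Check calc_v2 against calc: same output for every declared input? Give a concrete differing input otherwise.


The rewrite breaks on x=-5, y=0, z=-1, where the results are 9 and 0.
calc: r=-2, then q=0, then (min(x, z) == (r + 1)) is false, then y=1, then v=0, then (i=3), then v=0, then (j=0), then v=1, then (j=1), then v=2, then (j=2), then v=3, then (i=4), then v=3, then (j=0), then v=4, then (j=1), then v=5, then (j=2), then v=6, then (i=5), then v=6, then (j=0), then v=7, then (j=1), then v=8, then (j=2), then v=9, then r=-9, then returns 9
calc_v2: r=-2, then q=0, then (max(x, z) == (r + 1)) is true, then r=-1, then v=0, then (i=3), then v=0, then v=0, then v=0, then v=0, then (i=4), then v=0, then v=0, then v=0, then v=0, then (i=5), then v=0, then v=0, then v=0, then v=0, then r=0, then returns 0
verdict: not equivalent; witness: x=-5, y=0, z=-1


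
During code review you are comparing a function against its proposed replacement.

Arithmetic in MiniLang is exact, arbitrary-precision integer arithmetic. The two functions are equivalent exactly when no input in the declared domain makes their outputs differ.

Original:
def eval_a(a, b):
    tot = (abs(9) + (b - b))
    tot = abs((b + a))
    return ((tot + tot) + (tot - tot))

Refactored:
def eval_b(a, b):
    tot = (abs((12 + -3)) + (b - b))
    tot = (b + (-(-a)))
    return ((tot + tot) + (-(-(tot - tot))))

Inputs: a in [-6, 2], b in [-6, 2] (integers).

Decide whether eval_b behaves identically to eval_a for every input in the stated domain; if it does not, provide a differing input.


The rewrite breaks on a=-6, b=-6, where the results are 24 and -24.
eval_a: tot=9, then tot=12, then returns 24
eval_b: tot=9, then tot=-12, then returns -24
verdict: not equivalent; witness: a=-6, b=-6


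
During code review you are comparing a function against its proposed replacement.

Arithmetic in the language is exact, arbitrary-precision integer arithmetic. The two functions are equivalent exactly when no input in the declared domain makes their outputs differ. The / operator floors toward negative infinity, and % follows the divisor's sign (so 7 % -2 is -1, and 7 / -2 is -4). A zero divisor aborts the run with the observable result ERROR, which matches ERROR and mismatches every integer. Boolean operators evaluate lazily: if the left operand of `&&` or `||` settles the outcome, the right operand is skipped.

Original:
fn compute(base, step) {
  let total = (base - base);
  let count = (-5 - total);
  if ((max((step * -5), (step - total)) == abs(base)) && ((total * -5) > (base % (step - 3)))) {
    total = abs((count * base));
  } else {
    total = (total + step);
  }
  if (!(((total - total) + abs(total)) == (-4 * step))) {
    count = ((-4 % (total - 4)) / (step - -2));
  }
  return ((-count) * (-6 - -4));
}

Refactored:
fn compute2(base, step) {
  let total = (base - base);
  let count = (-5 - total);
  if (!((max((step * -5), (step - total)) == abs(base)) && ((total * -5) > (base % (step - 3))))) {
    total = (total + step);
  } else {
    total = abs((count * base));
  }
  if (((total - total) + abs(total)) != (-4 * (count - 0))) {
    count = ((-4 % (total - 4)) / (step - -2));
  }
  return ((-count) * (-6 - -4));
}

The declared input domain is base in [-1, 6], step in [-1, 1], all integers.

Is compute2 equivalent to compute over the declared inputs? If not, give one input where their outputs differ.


There is a counterexample at base=-1, step=0: -10 on one side, 0 on the other.
compute: total = 0; count = -5; ((max((step * -5), (step - total)) == abs(base)) && ((total * -5) > (base % (step - 3)))) -> false; total = 0; (!(((total - total) + abs(total)) == (-4 * step))) -> false; return -10
compute2: total = 0; count = -5; (!((max((step * -5), (step - total)) == abs(base)) && ((total * -5) > (base % (step - 3))))) -> true; total = 0; (((total - total) + abs(total)) != (-4 * (count - 0))) -> true; count = 0; return 0
verdict: not equivalent; witness: base=-1, step=0


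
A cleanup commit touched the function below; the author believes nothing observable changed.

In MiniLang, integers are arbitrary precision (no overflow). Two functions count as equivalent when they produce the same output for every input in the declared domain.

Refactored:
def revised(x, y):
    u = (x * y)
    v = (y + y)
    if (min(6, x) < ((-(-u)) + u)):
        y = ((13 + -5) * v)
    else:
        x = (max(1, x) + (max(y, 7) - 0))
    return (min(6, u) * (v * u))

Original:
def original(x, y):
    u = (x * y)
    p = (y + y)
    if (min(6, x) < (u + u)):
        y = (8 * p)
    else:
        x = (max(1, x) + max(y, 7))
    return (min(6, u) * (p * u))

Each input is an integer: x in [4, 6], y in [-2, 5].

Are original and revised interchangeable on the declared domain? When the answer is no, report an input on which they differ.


Reading the diff, among the changes: constant usage differs; local variable names differ; arithmetic usage differs.
As a probe, take x=4, y=1: original runs u := 4 | p := 2 | (min(6, x) < (u + u)): true | y := 16 | result 32; revised runs u := 4 | v := 2 | (min(6, x) < ((-(-u)) + u)): true | y := 16 | result 32; both end at 32.
Every one of the 24 inputs gives matching results.
verdict: equivalent


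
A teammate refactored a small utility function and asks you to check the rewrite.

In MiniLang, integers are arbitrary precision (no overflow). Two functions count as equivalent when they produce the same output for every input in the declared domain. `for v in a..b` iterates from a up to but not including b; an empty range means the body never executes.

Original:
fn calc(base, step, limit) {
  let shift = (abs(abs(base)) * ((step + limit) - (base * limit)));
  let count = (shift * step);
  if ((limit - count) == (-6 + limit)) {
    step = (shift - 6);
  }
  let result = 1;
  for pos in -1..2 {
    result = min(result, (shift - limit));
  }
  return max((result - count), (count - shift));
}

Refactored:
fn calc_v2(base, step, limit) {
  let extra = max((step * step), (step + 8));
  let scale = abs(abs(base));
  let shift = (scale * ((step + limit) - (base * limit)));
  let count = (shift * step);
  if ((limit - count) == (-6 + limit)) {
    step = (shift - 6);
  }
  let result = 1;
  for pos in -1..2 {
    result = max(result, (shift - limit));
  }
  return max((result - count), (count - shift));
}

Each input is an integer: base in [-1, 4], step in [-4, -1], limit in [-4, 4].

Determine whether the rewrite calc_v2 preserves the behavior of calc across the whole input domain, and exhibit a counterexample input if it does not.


Evaluate both at base=-1, step=-4, limit=2.
calc: shift becomes 0; next count becomes 0; next ((limit - count) == (-6 + limit)) evaluates to false; next result becomes 1; next at pos=-1:; next result becomes -2; next at pos=0:; next result becomes -2; next at pos=1:; next result becomes -2; next final value 0
calc_v2: extra becomes 16; next scale becomes 1; next shift becomes 0; next count becomes 0; next ((limit - count) == (-6 + limit)) evaluates to false; next result becomes 1; next at pos=-1:; next result becomes 1; next at pos=0:; next result becomes 1; next at pos=1:; next result becomes 1; next final value 1
0 and 1 differ, so these are not the same function on this domain.
verdict: not equivalent; witness: base=-1, step=-4, limit=2


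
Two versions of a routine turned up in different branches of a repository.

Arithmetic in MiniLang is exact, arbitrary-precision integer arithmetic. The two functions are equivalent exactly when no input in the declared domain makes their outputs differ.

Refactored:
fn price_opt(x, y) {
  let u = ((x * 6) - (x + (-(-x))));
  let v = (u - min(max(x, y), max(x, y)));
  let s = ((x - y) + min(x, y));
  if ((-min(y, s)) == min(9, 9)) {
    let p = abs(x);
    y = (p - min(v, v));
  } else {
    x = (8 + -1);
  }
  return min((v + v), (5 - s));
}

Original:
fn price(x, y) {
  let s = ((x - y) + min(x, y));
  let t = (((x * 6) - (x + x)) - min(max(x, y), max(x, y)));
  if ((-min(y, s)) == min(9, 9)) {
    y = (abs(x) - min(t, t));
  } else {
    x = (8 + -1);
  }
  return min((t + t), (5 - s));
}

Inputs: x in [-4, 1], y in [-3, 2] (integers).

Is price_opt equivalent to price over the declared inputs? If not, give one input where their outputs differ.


Reading the diff, among the changes: statement counts differ; local variable names differ.
As a probe, take x=0, y=-2: price runs s=0, then t=0, then ((-min(y, s)) == min(9, 9)) is false, then x=7, then returns 0; price_opt runs u=0, then v=0, then s=0, then ((-min(y, s)) == min(9, 9)) is false, then x=7, then returns 0; both end at 0.
Checked all 36 inputs in the declared domain: the outputs agree on every one.
verdict: equivalent


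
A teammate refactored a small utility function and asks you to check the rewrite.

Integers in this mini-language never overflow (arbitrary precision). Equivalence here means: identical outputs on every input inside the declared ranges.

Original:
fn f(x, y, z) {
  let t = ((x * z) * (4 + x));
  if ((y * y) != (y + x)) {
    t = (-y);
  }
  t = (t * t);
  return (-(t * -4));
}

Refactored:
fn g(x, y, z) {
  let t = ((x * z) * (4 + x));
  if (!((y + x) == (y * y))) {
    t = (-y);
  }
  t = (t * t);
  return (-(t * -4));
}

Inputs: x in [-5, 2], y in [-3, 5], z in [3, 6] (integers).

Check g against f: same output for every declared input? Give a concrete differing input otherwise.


Behavior is preserved: although boolean connective usage differs, plus comparison usage differs, the outputs never diverge.
As a probe, take x=-1, y=0, z=5: f runs t becomes -15; next ((y * y) != (y + x)) evaluates to true; next t becomes 0; next t becomes 0; next final value 0; g runs t becomes -15; next (!((y + x) == (y * y))) evaluates to true; next t becomes 0; next t becomes 0; next final value 0; both end at 0.
Sweeping the whole domain (288 inputs) finds no disagreement.
verdict: equivalent


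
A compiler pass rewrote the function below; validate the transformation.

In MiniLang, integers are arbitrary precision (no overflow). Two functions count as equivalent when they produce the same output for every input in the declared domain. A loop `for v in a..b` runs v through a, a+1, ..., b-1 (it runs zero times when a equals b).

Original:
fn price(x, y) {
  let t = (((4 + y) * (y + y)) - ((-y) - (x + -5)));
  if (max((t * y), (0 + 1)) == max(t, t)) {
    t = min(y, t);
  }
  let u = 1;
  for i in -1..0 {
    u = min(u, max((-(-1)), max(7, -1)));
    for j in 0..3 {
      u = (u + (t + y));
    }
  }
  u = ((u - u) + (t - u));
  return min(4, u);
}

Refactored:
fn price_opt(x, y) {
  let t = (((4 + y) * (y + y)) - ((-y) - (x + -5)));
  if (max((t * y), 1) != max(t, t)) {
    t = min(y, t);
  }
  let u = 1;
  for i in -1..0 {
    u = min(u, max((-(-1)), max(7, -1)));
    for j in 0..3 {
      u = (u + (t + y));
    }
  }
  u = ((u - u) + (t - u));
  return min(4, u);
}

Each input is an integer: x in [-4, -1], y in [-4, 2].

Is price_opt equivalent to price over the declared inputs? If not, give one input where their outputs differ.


Run the pair on x=-4, y=1.
price: t=2, then (max((t * y), (0 + 1)) == max(t, t)) is true, then t=1, then u=1, then (i=-1), then u=1, then (j=0), then u=3, then (j=1), then u=5, then (j=2), then u=7, then u=-6, then returns -6
price_opt: t=2, then (max((t * y), 1) != max(t, t)) is false, then u=1, then (i=-1), then u=1, then (j=0), then u=4, then (j=1), then u=7, then (j=2), then u=10, then u=-8, then returns -8
-6 vs -8 — the two versions disagree here.
verdict: not equivalent; witness: x=-4, y=1


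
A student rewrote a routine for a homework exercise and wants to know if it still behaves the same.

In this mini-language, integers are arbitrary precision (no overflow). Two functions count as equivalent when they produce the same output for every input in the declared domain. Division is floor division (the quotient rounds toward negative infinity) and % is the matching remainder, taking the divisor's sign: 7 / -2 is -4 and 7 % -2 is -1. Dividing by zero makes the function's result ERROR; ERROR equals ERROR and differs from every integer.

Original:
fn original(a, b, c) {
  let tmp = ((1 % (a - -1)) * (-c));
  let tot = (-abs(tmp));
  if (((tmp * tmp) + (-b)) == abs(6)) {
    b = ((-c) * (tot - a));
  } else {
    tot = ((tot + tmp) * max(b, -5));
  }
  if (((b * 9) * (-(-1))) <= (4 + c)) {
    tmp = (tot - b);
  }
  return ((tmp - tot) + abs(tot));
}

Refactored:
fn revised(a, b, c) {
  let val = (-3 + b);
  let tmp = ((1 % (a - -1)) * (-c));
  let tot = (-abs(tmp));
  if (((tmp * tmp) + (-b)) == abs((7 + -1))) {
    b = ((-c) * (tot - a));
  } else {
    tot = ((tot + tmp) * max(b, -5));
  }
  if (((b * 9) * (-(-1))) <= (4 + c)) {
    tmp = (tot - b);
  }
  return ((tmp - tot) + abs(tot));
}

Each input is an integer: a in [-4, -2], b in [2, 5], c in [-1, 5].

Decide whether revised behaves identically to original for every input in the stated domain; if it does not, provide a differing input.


The two are interchangeable: statement counts differ, plus arithmetic usage differs, plus constant usage differs, plus local variable names differ, and every declared input agrees.
Tracing a=-3, b=2, c=5: original: tmp := 5 | tot := -5 | (((tmp * tmp) + (-b)) == abs(6)): false | tot := 0 | (((b * 9) * (-(-1))) <= (4 + c)): false | result 5 | revised: val := -1 | tmp := 5 | tot := -5 | (((tmp * tmp) + (-b)) == abs((7 + -1))): false | tot := 0 | (((b * 9) * (-(-1))) <= (4 + c)): false | result 5 — matching result 5.
An exhaustive pass over the 84 declared inputs shows identical outputs.
verdict: equivalent


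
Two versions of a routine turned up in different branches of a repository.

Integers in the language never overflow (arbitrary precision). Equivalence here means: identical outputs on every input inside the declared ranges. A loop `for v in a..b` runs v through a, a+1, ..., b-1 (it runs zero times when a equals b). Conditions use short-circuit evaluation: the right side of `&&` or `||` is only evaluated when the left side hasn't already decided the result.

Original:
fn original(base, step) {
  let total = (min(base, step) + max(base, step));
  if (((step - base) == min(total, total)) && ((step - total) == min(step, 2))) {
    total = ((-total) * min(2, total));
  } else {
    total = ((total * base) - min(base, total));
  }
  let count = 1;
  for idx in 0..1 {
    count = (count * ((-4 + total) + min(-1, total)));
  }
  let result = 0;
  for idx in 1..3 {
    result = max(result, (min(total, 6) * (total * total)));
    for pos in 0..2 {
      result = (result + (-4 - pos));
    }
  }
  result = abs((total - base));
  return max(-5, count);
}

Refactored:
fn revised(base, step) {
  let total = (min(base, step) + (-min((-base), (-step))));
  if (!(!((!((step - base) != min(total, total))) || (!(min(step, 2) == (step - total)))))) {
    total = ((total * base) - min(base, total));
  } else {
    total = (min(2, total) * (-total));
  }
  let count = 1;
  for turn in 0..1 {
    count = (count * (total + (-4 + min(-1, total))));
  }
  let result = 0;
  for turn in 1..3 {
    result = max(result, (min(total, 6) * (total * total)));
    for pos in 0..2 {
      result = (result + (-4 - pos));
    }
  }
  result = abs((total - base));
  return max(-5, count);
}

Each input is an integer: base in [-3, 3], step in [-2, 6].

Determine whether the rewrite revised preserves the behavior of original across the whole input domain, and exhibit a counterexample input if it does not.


base=-2, step=2 yields -3 from original but -5 from revised.
verdict: not equivalent; witness: base=-2, step=2


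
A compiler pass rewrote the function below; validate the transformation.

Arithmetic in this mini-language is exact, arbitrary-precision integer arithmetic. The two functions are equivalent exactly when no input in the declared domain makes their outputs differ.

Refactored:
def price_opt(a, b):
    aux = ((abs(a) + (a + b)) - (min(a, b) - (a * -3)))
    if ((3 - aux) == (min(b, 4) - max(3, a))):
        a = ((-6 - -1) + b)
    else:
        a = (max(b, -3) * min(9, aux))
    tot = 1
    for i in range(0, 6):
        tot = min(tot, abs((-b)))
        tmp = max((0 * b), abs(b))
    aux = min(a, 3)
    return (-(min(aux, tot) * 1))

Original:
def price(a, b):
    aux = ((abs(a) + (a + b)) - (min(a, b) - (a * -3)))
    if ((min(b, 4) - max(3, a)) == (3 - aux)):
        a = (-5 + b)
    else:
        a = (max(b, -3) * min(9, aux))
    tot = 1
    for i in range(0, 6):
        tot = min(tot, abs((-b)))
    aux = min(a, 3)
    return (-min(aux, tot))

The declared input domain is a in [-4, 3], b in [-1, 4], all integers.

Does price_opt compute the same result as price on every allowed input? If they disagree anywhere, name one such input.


Comparing the listings, the differences include: constant usage differs, statement counts differ, arithmetic usage differs, min/max/abs usage differs, local variable names differ.
One worked example (a=-4, b=-1) — price: aux becomes 15; next ((min(b, 4) - max(3, a)) == (3 - aux)) evaluates to false; next a becomes -9; next tot becomes 1; next at i=0:; next tot becomes 1; next at i=1:; next tot becomes 1; next at i=2:; next tot becomes 1; next at i=3:; next tot becomes 1; next at i=4:; next tot becomes 1; next at i=5:; next tot becomes 1; next aux becomes -9; next final value 9; price_opt: aux becomes 15; next ((3 - aux) == (min(b, 4) - max(3, a))) evaluates to false; next a becomes -9; next tot becomes 1; next at i=0:; next tot becomes 1; next tmp becomes 1; next at i=1:; next tot becomes 1; next tmp becomes 1; next at i=2:; next tot becomes 1; next tmp becomes 1; next at i=3:; next tot becomes 1; next tmp becomes 1; next at i=4:; next tot becomes 1; next tmp becomes 1; next at i=5:; next tot becomes 1; next tmp becomes 1; next aux becomes -9; next final value 9; agreement on 9.
Checked all 48 inputs in the declared domain: the outputs agree on every one.
verdict: equivalent


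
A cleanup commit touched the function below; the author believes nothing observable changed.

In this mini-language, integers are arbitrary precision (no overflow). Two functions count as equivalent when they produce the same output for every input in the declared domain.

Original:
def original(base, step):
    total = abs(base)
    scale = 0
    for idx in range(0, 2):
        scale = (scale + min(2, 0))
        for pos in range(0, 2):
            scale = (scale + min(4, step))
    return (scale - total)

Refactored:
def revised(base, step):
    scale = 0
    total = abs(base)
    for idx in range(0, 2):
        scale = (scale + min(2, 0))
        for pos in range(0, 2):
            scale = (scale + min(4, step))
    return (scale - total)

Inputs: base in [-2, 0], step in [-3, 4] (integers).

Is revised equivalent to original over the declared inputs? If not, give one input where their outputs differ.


This is a faithful refactor — same computation, different form, but the computed results match everywhere.
Tracing base=-2, step=-3: original: total becomes 2; next scale becomes 0; next at idx=0:; next scale becomes 0; next at pos=0:; next scale becomes -3; next at pos=1:; next scale becomes -6; next at idx=1:; next scale becomes -6; next at pos=0:; next scale becomes -9; next at pos=1:; next scale becomes -12; next final value -14 | revised: scale becomes 0; next total becomes 2; next at idx=0:; next scale becomes 0; next at pos=0:; next scale becomes -3; next at pos=1:; next scale becomes -6; next at idx=1:; next scale becomes -6; next at pos=0:; next scale becomes -9; next at pos=1:; next scale becomes -12; next final value -14 — matching result -14.
Across all 24 domain points the two functions coincide.
verdict: equivalent


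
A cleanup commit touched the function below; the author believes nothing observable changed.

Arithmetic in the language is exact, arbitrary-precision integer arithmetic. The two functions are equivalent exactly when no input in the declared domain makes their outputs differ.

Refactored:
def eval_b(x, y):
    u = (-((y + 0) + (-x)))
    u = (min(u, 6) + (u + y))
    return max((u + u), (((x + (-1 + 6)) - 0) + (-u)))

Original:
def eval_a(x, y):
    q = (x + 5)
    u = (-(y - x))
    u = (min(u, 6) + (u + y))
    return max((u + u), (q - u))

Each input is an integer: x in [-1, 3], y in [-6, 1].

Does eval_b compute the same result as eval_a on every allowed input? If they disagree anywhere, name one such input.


Although local variable names differ; constant usage differs; arithmetic usage differs; statement counts differ, 40/40 inputs agree.
verdict: equivalent


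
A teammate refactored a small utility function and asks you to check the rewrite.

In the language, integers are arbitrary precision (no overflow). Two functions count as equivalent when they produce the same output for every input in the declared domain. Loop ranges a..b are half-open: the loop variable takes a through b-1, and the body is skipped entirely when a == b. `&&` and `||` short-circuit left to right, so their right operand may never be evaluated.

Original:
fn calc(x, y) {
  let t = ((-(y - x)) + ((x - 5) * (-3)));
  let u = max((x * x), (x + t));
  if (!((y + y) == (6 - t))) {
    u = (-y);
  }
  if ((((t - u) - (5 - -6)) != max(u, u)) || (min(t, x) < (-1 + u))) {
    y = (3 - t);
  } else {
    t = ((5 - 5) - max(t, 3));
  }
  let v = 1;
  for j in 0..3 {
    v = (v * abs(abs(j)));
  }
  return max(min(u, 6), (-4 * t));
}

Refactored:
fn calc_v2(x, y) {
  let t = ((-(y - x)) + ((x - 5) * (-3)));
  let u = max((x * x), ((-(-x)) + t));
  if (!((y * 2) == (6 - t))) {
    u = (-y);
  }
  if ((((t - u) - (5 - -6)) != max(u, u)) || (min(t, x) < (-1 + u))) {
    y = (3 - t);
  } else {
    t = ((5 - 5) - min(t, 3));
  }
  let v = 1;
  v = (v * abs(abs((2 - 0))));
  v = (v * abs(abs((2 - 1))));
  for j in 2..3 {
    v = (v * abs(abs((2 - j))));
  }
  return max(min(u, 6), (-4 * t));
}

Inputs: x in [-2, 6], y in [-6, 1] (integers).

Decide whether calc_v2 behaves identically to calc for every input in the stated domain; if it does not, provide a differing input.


Input x=1, y=-2: 60 from calc versus 12 from calc_v2.
verdict: not equivalent; witness: x=1, y=-2


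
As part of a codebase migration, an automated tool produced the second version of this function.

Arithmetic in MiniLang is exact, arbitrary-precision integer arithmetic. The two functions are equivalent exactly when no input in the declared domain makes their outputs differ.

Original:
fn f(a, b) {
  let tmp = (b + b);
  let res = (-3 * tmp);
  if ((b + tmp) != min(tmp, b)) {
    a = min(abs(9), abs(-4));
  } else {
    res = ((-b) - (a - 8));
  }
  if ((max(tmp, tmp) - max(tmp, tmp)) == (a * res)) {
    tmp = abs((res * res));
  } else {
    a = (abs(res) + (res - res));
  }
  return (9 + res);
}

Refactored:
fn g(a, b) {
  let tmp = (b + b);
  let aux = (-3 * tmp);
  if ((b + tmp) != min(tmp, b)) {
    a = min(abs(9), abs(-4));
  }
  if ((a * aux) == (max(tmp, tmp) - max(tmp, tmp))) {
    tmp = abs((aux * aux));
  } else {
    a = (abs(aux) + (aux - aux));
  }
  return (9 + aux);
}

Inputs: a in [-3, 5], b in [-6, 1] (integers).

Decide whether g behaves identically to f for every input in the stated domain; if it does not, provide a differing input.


Take a=-3, b=0.
f: tmp := 0 | res := 0 | ((b + tmp) != min(tmp, b)): false | res := 11 | ((max(tmp, tmp) - max(tmp, tmp)) == (a * res)): false | a := 11 | result 20
g: tmp := 0 | aux := 0 | ((b + tmp) != min(tmp, b)): false | ((a * aux) == (max(tmp, tmp) - max(tmp, tmp))): true | tmp := 0 | result 9
20 against 9: the behavior changed.
verdict: not equivalent; witness: a=-3, b=0


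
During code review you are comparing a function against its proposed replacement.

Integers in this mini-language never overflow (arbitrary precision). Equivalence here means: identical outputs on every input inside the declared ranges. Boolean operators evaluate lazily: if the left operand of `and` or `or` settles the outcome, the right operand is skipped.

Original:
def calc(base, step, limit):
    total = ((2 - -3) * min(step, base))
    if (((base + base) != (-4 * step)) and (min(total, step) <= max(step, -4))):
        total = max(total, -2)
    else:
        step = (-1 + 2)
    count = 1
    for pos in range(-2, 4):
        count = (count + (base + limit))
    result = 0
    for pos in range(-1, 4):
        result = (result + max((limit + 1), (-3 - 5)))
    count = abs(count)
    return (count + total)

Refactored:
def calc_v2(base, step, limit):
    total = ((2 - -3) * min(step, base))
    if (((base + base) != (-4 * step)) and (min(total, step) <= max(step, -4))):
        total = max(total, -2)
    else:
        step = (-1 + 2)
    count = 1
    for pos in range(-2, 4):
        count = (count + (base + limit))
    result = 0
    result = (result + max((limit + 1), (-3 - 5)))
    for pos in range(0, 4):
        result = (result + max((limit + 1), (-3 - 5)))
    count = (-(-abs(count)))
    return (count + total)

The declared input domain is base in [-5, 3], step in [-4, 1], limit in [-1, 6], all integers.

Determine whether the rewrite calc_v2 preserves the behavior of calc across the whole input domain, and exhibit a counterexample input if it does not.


Equivalent — the differences include constant usage differs; arithmetic usage differs; min/max/abs usage differs; loop structure differs; statement counts differ, yet no declared input distinguishes the two.
Spot check at base=3, step=-2, limit=3 — calc: total becomes -10; next (((base + base) != (-4 * step)) and (min(total, step) <= max(step, -4))) evaluates to true; next total becomes -2; next count becomes 1; next at pos=-2:; next count becomes 7; next at pos=-1:; next count becomes 13; next at pos=0:; next count becomes 19; next at pos=1:; next count becomes 25; next at pos=2:; next count becomes 31; next at pos=3:; next count becomes 37; next result becomes 0; next at pos=-1:; next result becomes 4; next at pos=0:; next result becomes 8; next at pos=1:; next result becomes 12; next at pos=2:; next result becomes 16; next at pos=3:; next result becomes 20; next count becomes 37; next final value 35. calc_v2: total becomes -10; next (((base + base) != (-4 * step)) and (min(total, step) <= max(step, -4))) evaluates to true; next total becomes -2; next count becomes 1; next at pos=-2:; next count becomes 7; next at pos=-1:; next count becomes 13; next at pos=0:; next count becomes 19; next at pos=1:; next count becomes 25; next at pos=2:; next count becomes 31; next at pos=3:; next count becomes 37; next result becomes 0; next result becomes 4; next at pos=0:; next result becomes 8; next at pos=1:; next result becomes 12; next at pos=2:; next result becomes 16; next at pos=3:; next result becomes 20; next count becomes 37; next final value 35. Both give 35.
Across all 432 domain points the two functions coincide.
verdict: equivalent


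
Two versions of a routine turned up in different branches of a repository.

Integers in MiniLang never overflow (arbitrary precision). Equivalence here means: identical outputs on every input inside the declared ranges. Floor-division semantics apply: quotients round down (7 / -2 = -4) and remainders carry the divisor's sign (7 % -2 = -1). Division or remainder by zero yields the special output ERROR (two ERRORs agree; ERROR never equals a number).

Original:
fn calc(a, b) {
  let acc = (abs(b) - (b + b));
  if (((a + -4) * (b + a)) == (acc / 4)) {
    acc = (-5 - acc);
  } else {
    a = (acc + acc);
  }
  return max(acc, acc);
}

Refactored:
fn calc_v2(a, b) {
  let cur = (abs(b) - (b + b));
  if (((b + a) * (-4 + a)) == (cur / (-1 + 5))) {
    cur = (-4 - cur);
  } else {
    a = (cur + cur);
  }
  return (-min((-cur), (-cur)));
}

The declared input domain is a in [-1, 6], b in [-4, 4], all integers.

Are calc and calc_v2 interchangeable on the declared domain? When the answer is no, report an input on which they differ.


Consider the input a=0, b=0.
calc: acc := 0 | (((a + -4) * (b + a)) == (acc / 4)): true | acc := -5 | result -5
calc_v2: cur := 0 | (((b + a) * (-4 + a)) == (cur / (-1 + 5))): true | cur := -4 | result -4
-5 vs -4 — the two versions disagree here.
verdict: not equivalent; witness: a=0, b=0


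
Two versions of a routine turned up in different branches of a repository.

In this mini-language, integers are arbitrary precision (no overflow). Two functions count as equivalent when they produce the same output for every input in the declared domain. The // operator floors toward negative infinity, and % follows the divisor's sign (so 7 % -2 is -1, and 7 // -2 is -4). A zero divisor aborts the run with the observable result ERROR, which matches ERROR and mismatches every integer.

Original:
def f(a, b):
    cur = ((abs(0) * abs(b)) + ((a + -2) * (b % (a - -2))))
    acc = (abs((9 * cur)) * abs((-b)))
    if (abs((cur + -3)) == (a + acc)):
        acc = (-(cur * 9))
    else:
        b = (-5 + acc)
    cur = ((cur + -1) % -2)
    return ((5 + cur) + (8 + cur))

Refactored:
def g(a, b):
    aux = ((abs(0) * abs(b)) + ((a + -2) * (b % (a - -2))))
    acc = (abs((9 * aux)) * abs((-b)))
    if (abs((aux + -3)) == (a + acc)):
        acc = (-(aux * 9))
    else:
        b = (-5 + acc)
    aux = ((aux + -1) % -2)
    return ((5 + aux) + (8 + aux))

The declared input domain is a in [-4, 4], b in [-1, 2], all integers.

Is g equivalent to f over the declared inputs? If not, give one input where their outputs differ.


Changes here: local variable names differ; the full 36-point sweep finds no disagreement.
verdict: equivalent


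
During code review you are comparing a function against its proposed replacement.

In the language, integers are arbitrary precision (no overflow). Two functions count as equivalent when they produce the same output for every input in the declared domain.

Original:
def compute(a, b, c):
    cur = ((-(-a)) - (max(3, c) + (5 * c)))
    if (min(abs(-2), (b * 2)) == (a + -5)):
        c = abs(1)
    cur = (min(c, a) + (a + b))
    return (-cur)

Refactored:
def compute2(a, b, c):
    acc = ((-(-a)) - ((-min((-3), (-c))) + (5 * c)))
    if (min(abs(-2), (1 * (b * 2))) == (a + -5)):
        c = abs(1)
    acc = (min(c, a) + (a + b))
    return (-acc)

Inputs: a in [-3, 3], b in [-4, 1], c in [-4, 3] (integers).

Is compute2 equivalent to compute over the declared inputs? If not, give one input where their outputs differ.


Behavior is preserved: although arithmetic usage differs; and constant usage differs; and local variable names differ; and min/max/abs usage differs, the outputs never diverge.
Tracing a=1, b=-1, c=-3: compute: cur=13, then (min(abs(-2), (b * 2)) == (a + -5)) is false, then cur=-3, then returns 3 | compute2: acc=13, then (min(abs(-2), (1 * (b * 2))) == (a + -5)) is false, then acc=-3, then returns 3 — matching result 3.
Sweeping the whole domain (336 inputs) finds no disagreement.
verdict: equivalent


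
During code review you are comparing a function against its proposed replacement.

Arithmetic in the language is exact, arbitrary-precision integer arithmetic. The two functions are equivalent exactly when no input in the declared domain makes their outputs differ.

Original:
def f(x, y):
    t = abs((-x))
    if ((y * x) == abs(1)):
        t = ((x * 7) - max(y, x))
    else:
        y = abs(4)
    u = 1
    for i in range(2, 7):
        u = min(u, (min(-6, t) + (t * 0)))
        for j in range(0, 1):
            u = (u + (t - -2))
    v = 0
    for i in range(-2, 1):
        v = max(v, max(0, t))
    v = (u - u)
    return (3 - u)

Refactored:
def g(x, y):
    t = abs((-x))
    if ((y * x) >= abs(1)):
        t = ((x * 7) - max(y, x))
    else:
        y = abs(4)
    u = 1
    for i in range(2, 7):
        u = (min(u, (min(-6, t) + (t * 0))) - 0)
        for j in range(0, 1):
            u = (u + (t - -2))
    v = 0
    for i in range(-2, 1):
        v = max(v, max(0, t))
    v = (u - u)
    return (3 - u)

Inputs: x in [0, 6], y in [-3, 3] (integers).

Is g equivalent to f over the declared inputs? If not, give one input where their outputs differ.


Consider the input x=1, y=2.
f: t becomes 1; next ((y * x) == abs(1)) evaluates to false; next y becomes 4; next u becomes 1; next at i=2:; next u becomes -6; next at j=0:; next u becomes -3; next at i=3:; next u becomes -6; next at j=0:; next u becomes -3; next at i=4:; next u becomes -6; next at j=0:; next u becomes -3; next at i=5:; next u becomes -6; next at j=0:; next u becomes -3; next at i=6:; next u becomes -6; next at j=0:; next u becomes -3; next v becomes 0; next at i=-2:; next v becomes 1; next at i=-1:; next v becomes 1; next at i=0:; next v becomes 1; next v becomes 0; next final value 6
g: t becomes 1; next ((y * x) >= abs(1)) evaluates to true; next t becomes 5; next u becomes 1; next at i=2:; next u becomes -6; next at j=0:; next u becomes 1; next at i=3:; next u becomes -6; next at j=0:; next u becomes 1; next at i=4:; next u becomes -6; next at j=0:; next u becomes 1; next at i=5:; next u becomes -6; next at j=0:; next u becomes 1; next at i=6:; next u becomes -6; next at j=0:; next u becomes 1; next v becomes 0; next at i=-2:; next v becomes 5; next at i=-1:; next v becomes 5; next at i=0:; next v becomes 5; next v becomes 0; next final value 2
6 vs 2 — the two versions disagree here.
verdict: not equivalent; witness: x=1, y=2


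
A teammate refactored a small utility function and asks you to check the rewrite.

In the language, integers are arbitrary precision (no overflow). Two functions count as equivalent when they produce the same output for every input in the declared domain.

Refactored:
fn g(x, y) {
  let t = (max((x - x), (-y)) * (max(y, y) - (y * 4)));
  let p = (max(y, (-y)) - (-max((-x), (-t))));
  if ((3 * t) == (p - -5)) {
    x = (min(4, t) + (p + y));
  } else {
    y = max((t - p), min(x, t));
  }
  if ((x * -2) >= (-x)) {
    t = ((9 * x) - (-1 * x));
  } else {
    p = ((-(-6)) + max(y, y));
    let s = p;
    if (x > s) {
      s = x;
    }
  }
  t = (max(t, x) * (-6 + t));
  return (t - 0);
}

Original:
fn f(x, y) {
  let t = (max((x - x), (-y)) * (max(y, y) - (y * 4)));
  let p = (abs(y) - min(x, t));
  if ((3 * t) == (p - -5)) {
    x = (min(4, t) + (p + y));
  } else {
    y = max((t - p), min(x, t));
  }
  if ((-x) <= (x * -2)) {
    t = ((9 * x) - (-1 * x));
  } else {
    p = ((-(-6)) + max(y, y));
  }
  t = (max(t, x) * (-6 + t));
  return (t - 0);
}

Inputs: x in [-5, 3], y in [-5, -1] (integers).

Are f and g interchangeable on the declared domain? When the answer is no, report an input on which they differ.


This is a faithful refactor — comparison usage differs, min/max/abs usage differs, local variable names differ, statement counts differ, branching structure differs, but the computed results match everywhere.
Spot check at x=-1, y=-4 — f: t := 48 | p := 5 | ((3 * t) == (p - -5)): false | y := 43 | ((-x) <= (x * -2)): true | t := -10 | t := 16 | result 16. g: t := 48 | p := 5 | ((3 * t) == (p - -5)): false | y := 43 | ((x * -2) >= (-x)): true | t := -10 | t := 16 | result 16. Both give 16.
Every one of the 45 inputs gives matching results.
verdict: equivalent


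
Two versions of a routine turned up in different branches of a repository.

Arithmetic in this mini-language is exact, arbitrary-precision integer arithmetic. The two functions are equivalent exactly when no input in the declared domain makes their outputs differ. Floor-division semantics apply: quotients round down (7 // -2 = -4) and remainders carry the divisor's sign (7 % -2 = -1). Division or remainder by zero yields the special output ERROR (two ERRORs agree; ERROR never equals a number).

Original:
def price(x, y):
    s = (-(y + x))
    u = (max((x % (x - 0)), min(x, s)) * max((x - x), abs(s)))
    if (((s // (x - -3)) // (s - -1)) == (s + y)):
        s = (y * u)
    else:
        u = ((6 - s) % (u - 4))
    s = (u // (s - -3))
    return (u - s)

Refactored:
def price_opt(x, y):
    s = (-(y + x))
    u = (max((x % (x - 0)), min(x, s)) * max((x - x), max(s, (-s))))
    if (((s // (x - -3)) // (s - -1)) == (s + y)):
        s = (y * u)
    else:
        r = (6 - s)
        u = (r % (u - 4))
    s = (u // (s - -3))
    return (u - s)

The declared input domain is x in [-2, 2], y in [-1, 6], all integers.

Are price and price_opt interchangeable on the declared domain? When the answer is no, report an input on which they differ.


Behavior is preserved: although local variable names differ, and min/max/abs usage differs, and statement counts differ, the outputs never diverge.
Tracing x=0, y=6: price: s := -6 | divide-by-zero, output ERROR | price_opt: s := -6 | divide-by-zero, output ERROR — matching result ERROR.
Sweeping the whole domain (40 inputs) finds no disagreement.
verdict: equivalent


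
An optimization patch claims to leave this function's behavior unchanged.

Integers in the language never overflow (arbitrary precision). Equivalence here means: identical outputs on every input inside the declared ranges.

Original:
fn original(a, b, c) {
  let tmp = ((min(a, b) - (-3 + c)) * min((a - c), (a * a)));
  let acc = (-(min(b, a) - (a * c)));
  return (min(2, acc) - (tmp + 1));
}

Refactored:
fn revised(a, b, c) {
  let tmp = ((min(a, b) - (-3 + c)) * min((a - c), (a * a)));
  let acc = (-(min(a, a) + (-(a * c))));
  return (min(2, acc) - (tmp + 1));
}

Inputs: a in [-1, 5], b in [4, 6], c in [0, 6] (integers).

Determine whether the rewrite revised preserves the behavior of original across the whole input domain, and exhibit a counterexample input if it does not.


Evaluate both at a=5, b=4, c=0.
original: tmp = 35; acc = -4; return -40
revised: tmp = 35; acc = -5; return -41
-40 vs -41 — the two versions disagree here.
verdict: not equivalent; witness: a=5, b=4, c=0
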